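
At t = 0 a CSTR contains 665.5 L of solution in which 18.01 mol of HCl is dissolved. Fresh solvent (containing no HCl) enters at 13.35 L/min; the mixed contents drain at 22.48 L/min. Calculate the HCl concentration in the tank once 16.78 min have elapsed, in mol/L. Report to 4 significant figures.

Let m(t) be the amount of HCl. Volume: V(t) = V₀ + (Q_in − Q_out) t = 665.5 − 9.13000 t; V(16.78) = 512.299 L.
No HCl enters, so dm/dt = −Q_out · (m/V).
Separate: dm/m = −Q_out dt/V(t) ⇒ ln(m/m₀) = −(Q_out/(Q_in−Q_out)) ln(V/V₀).
m = m₀ (V₀/V)^(Q_out/(Q_in−Q_out)) = 18.01 × (665.5/512.299)^(-2.46221) = 9.45682 mol.
C = m/V = 9.45682/512.299 = 0.0184596 mol/L.

0.01846 mol/L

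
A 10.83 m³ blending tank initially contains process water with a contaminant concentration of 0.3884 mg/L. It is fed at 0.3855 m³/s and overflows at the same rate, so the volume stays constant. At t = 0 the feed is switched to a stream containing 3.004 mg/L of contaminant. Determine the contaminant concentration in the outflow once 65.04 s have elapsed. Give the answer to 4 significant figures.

2.746 mg/L

Species balance on the tank: V dC/dt = Q(C_in − C).
Rewrite as dC/dt + C/τ = C_in/τ, τ = V/Q = 28.0934 s.
Solution: C(t) = C_in + (C₀ − C_in) e^(−t/τ).
C(65.04) = 3.004 + (0.3884 − 3.004)·e^(−65.04/28.0934) = 3.004 + (-2.61560)·0.0987528 = 2.74570 mg/L.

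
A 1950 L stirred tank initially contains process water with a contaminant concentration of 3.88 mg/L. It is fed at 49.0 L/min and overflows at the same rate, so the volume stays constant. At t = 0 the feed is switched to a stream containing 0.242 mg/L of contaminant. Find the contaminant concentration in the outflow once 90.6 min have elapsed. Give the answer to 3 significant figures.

Accumulation = in − out for the solute gives V dC/dt = Q(C_in − C).
So dC/dt = (C_in − C)/τ with τ = V/Q = 1950/49.0 = 39.796 min.
This is linear first-order; C(t) = C_in + (C₀ − C_in) e^(−t/τ).
C(90.6) = 0.242 + (3.88 − 0.242)·e^(−90.6/39.796) = 0.242 + (3.6380)·0.10263 = 0.61537 mg/L.

0.615 mg/L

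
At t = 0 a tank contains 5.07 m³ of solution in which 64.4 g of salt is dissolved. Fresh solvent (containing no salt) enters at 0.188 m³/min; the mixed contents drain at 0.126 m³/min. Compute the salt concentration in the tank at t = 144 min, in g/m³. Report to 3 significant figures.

Total volume: dV/dt = Q_in − Q_out = 0.062000 m³/min, so V(t) = 5.07 + 0.062000 t and V(144) = 13.998 m³.
Species balance (pure solvent in): dm/dt = −Q_out · m/V(t).
Separate: dm/m = −Q_out dt/V(t) ⇒ ln(m/m₀) = −(Q_out/(Q_in−Q_out)) ln(V/V₀).
m = m₀ (V₀/V)^(Q_out/(Q_in−Q_out)) = 64.4 × (5.07/13.998)^(2.0323) = 8.1760 g.
C = m/V = 8.1760/13.998 = 0.58409 g/m³.

0.584 g/m³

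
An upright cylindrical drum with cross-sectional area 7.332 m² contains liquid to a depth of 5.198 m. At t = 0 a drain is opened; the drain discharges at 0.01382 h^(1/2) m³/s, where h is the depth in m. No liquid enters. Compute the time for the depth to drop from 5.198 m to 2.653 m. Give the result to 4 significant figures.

A dh/dt = −Q_out = −0.01382 √h.
Separate and integrate: 2(√h − √h₀) = −(0.01382/A) t.
t = 2A(√h₀ − √h)/0.01382 = 2·7.332·(√5.198 − √2.653)/0.01382
  = 14.6640 × (2.27991 − 1.62880) / 0.01382 = 690.873 s.

690.9 s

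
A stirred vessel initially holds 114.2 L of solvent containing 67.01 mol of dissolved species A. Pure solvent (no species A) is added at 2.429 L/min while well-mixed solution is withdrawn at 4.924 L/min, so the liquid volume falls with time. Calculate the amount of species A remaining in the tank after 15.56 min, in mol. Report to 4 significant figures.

29.52 mol

Let m(t) be the amount of species A. Volume: V(t) = V₀ + (Q_in − Q_out) t = 114.2 − 2.49500 t; V(15.56) = 75.3778 L.
Species balance (pure solvent in): dm/dt = −Q_out · m/V(t).
Separate: dm/m = −Q_out dt/V(t) ⇒ ln(m/m₀) = −(Q_out/(Q_in−Q_out)) ln(V/V₀).
m = m₀ (V₀/V)^(Q_out/(Q_in−Q_out)) = 67.01 × (114.2/75.3778)^(-1.97355) = 29.5166 mol.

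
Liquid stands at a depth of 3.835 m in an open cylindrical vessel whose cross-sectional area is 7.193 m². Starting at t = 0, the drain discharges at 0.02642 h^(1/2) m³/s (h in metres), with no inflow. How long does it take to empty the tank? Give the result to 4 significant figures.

1066 s

A dh/dt = −Q_out = −0.02642 √h.
∫ h^(−1/2) dh = −(0.02642/A) ∫ dt, giving 2√h = 2√h₀ − (0.02642/A) t.
Tank is empty when √h = 0: t_empty = 2A√h₀/0.02642.
t_empty = 2·7.193·√3.835/0.02642 = 14.3860·1.95832/0.02642 = 1066.33 s.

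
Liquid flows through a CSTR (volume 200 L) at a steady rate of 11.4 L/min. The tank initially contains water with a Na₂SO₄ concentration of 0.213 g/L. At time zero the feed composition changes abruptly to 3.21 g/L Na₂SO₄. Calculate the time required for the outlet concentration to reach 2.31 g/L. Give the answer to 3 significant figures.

21.1 min

Unsteady species balance (constant V, well mixed): V dC/dt = Q(C_in − C), so τ = V/Q = 17.544 min.
C(t) = C_in + (C₀ − C_in) e^(−t/τ). Set C = 2.31 and solve for t:
e^(−t/τ) = (C − C_in)/(C₀ − C_in) = (2.31 − 3.21)/(0.213 − 3.21) = 0.30030
t = −τ ln(…) = 17.544 × 1.2030 = 21.105 min.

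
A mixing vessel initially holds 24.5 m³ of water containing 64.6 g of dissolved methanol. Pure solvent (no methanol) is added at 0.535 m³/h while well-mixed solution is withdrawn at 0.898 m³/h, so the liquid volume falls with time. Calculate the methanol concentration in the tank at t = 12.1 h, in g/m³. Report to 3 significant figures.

1.97 g/m³

Total volume: dV/dt = Q_in − Q_out = -0.36300 m³/h, so V(t) = 24.5 − 0.36300 t and V(12.1) = 20.108 m³.
Solute balance: dm/dt = 0 − Q_out C = −Q_out m/V(t).
Separate: dm/m = −Q_out dt/V(t) ⇒ ln(m/m₀) = −(Q_out/(Q_in−Q_out)) ln(V/V₀).
m = m₀ (V₀/V)^(Q_out/(Q_in−Q_out)) = 64.6 × (24.5/20.108)^(-2.4738) = 39.625 g.
C = m/V = 39.625/20.108 = 1.9706 g/m³.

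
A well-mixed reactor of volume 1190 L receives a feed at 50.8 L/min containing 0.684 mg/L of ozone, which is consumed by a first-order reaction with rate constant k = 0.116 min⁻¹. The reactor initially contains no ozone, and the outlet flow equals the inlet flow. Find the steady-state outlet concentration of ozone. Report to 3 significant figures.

0.184 mg/L

Accumulation = in − out − consumed: V dC/dt = Q C_in − Q C − k V C.
At steady state: 0 = Q C_in − (Q + kV) C_ss, so C_ss = Q C_in/(Q + kV).
C_ss = 50.8·0.684/(50.8 + 0.116·1190) = 34.747/188.84 = 0.18400 mg/L.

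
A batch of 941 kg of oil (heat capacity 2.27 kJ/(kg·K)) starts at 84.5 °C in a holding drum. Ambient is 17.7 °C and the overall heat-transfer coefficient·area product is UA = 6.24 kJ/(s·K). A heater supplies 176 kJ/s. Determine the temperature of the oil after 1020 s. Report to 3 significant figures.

47.9 °C

M c_p dT/dt = −UA(T − T_amb) + Q̇.
dT/dt = (T_ss − T)/τ with T_ss = T_amb + Q̇/UA = 17.7 + 176/6.24 = 45.905 °C, τ = M c_p/UA = 941·2.27/6.24 = 342.32 s.
Solution: T(t) = T_ss + (T₀ − T_ss) e^(−t/τ).
T(1020) = 45.905 + (38.595)·0.050809 = 47.866 °C.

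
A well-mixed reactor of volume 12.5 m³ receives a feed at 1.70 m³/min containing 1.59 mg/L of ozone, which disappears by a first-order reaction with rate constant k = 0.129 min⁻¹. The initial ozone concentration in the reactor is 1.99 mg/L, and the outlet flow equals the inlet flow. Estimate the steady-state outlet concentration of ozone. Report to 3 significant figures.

0.816 mg/L

Species balance: V dC/dt = Q C_in − Q C − k V C.
Steady state (dC/dt = 0): C_ss = Q C_in/(Q + kV) = C_in/(1 + kV/Q).
C_ss = 1.70·1.59/(1.70 + 0.129·12.5) = 2.7030/3.3125 = 0.81600 mg/L.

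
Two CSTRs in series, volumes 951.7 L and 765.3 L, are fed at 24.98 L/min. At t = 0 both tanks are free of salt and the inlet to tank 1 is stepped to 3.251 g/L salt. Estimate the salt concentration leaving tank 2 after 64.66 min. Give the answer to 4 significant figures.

1.827 g/L

Species balance on tank i: dCᵢ/dt = (Cᵢ₋₁ − Cᵢ)/τᵢ with τᵢ = Vᵢ/Q.
τ₁ = 951.7/24.98 = 38.0985 min; τ₂ = 765.3/24.98 = 30.6365 min.
Tank 1: C₁ = C_in(1 − e^(−t/τ₁)). Tank 2 (τ₁ ≠ τ₂): C₂ = C_in[1 − (τ₁ e^(−t/τ₁) − τ₂ e^(−t/τ₂))/(τ₁ − τ₂)].
At t = 64.66: e^(−t/τ₁) = 0.183199, e^(−t/τ₂) = 0.121171.
C₂ = 3.251·[1 − (38.0985·0.183199 − 30.6365·0.121171)/(7.46197)] = 3.251·0.562131 = 1.82749 g/L.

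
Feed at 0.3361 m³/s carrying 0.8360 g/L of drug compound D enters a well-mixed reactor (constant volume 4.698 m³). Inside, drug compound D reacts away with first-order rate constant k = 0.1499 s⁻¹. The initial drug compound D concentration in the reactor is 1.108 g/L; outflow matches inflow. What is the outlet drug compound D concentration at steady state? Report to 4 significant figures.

Species balance: V dC/dt = Q C_in − Q C − k V C.
Steady state (dC/dt = 0): C_ss = Q C_in/(Q + kV) = C_in/(1 + kV/Q).
C_ss = 0.3361·0.8360/(0.3361 + 0.1499·4.698) = 0.280980/1.04033 = 0.270087 g/L.

0.2701 g/L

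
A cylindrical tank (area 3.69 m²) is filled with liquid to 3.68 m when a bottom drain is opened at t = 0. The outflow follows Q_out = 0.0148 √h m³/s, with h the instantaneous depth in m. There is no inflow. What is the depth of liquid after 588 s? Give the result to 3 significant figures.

0.546 m

Accumulation of liquid (constant cross-section A): A dh/dt = −0.0148 √h.
Separate and integrate: 2(√h − √h₀) = −(0.0148/A) t.
√h = √3.68 − 0.0148·588/(2·3.69) = 1.9183 − 1.1792 = 0.73915.
h = 0.73915² = 0.54634 m.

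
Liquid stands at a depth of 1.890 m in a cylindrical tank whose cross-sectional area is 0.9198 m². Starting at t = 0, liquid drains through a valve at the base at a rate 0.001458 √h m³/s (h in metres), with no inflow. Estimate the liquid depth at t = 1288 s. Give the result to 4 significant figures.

With no inflow, A dh/dt = −0.001458 √h.
Separate and integrate: 2(√h − √h₀) = −(0.001458/A) t.
√h = √1.890 − 0.001458·1288/(2·0.9198) = 1.37477 − 1.02082 = 0.353951.
h = 0.353951² = 0.125281 m.

0.1253 m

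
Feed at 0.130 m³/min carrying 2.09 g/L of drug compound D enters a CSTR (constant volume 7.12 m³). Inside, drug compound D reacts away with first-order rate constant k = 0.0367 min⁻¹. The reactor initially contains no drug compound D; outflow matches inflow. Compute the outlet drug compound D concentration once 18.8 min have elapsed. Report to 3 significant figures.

Accumulation = in − out − consumed: V dC/dt = Q C_in − Q C − k V C.
This is linear with rate a = Q/V + k = 0.054958 min⁻¹.
C_ss = Q C_in/(Q + kV) = 0.69435 g/L; C(t) = C_ss + (C₀ − C_ss) e^(−a t).
C(18.8) = 0.69435 + (-0.69435)·e^(−0.054958·18.8) = 0.69435 + (-0.69435)·0.35586 = 0.44726 g/L.

0.447 g/L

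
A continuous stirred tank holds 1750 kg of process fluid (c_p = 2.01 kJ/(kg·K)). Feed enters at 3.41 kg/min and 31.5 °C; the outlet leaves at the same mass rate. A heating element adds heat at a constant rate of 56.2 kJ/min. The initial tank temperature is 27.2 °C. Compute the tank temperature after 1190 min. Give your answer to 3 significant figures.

M c_p dT/dt = ṁ c_p (T_in − T) + Q̇.
τ = M/ṁ = 513.20 min; T_ss = T_in + Q̇/(ṁ c_p) = 31.5 + 56.2/(3.41·2.01) = 39.699 °C.
Solution: T(t) = T_ss + (T₀ − T_ss) e^(−t/τ).
T(1190) = 39.699 + (-12.499)·e^(−1190/513.20) = 39.699 + (-12.499)·0.098392 = 38.470 °C.

38.5 °C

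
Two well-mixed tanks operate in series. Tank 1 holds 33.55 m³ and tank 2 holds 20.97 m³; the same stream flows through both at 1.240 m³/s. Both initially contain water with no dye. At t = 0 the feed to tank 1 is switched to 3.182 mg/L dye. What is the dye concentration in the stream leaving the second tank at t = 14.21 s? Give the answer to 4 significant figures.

Species balance on tank i: dCᵢ/dt = (Cᵢ₋₁ − Cᵢ)/τᵢ with τᵢ = Vᵢ/Q.
τ₁ = 33.55/1.240 = 27.0565 s; τ₂ = 20.97/1.240 = 16.9113 s.
Solving the cascade with C₁(0)=C₂(0)=0 gives C₂(t) = C_in[1 − (τ₁ e^(−t/τ₁) − τ₂ e^(−t/τ₂))/(τ₁ − τ₂)].
At t = 14.21: e^(−t/τ₁) = 0.591438, e^(−t/τ₂) = 0.431595.
C₂ = 3.182·[1 − (27.0565·0.591438 − 16.9113·0.431595)/(10.1452)] = 3.182·0.142115 = 0.452209 mg/L.

0.4522 mg/L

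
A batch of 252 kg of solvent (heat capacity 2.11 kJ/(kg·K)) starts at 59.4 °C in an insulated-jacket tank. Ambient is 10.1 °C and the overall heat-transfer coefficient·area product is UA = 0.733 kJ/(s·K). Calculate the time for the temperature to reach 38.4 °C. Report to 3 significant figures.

403 s

Unsteady energy balance on the tank contents: M c_p dT/dt = −UA(T − T_amb).
τ = M c_p/UA = 725.40 s; T_ss = T_amb = 10.100 °C.
T(t) = T_ss + (T₀ − T_ss)e^(−t/τ); set T = 38.4:
t = −τ ln[(T − T_ss)/(T₀ − T_ss)] = −725.40 · ln(0.57404) = 402.64 s.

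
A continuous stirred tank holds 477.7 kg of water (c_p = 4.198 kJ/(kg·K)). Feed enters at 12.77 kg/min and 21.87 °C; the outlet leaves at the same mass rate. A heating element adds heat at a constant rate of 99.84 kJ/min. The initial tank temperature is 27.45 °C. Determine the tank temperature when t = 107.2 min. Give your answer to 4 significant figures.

Heat balance on the well-mixed liquid: M c_p dT/dt = ṁ c_p (T_in − T) + 99.84.
τ = M/ṁ = 37.4080 min; T_ss = T_in + Q̇/(ṁ c_p) = 21.87 + 99.84/(12.77·4.198) = 23.7324 °C.
Solution: T(t) = T_ss + (T₀ − T_ss) e^(−t/τ).
T(107.2) = 23.7324 + (3.71761)·e^(−107.2/37.4080) = 23.7324 + (3.71761)·0.0569434 = 23.9441 °C.

23.94 °C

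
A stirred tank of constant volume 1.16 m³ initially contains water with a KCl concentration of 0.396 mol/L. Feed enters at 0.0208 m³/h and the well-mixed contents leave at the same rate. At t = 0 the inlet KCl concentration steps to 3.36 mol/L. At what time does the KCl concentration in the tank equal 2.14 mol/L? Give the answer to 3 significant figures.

Species balance: V dC/dt = Q(C_in − C) ⇒ τ = V/Q = 55.769 h.
C(t) = C_in + (C₀ − C_in) e^(−t/τ). Set C = 2.14 and solve for t:
e^(−t/τ) = (C − C_in)/(C₀ − C_in) = (2.14 − 3.36)/(0.396 − 3.36) = 0.41161
t = −τ ln(…) = 55.769 × 0.88769 = 49.506 h.

49.5 h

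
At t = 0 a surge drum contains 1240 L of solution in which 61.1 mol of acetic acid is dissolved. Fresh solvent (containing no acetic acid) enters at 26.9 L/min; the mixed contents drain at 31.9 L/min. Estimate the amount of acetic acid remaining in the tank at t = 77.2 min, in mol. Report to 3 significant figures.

Let m(t) be the amount of acetic acid. Volume: V(t) = V₀ + (Q_in − Q_out) t = 1240 − 5.0000 t; V(77.2) = 854.00 L.
Species balance (pure solvent in): dm/dt = −Q_out · m/V(t).
dm/m = −Q_out dt/(V₀ − 5.0000 t); integrating gives ln(m/m₀) = −(Q_out/(Q_in−Q_out)) ln(V/V₀).
m = m₀ (V₀/V)^(Q_out/(Q_in−Q_out)) = 61.1 × (1240/854.00)^(-6.3800) = 5.6586 mol.

5.66 mol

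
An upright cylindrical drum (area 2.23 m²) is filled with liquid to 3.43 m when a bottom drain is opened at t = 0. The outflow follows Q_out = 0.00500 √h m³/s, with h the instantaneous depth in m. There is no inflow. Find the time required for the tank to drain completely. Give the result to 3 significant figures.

1650 s

With no inflow, A dh/dt = −0.00500 √h.
Separate and integrate: 2(√h − √h₀) = −(0.00500/A) t.
Set h = 0: 2√h₀ = (0.00500/A) t_empty ⇒ t_empty = 2A√h₀/0.00500.
t_empty = 2·2.23·√3.43/0.00500 = 4.4600·1.8520/0.00500 = 1652.0 s.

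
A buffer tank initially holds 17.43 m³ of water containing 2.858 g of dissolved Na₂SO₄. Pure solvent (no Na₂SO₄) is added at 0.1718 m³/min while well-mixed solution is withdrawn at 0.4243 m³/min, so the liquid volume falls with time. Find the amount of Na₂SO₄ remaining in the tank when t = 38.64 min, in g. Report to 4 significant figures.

0.7200 g

Total volume: dV/dt = Q_in − Q_out = -0.252500 m³/min, so V(t) = 17.43 − 0.252500 t and V(38.64) = 7.67340 m³.
Species balance (pure solvent in): dm/dt = −Q_out · m/V(t).
Separate: dm/m = −Q_out dt/V(t) ⇒ ln(m/m₀) = −(Q_out/(Q_in−Q_out)) ln(V/V₀).
m = m₀ (V₀/V)^(Q_out/(Q_in−Q_out)) = 2.858 × (17.43/7.67340)^(-1.68040) = 0.719981 g.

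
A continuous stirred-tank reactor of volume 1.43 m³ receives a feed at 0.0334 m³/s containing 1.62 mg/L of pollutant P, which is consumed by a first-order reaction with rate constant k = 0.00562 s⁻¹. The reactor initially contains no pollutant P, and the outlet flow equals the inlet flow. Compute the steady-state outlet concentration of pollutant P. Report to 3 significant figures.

1.31 mg/L

Species balance: V dC/dt = Q C_in − Q C − k V C.
Steady state (dC/dt = 0): C_ss = Q C_in/(Q + kV) = C_in/(1 + kV/Q).
C_ss = 0.0334·1.62/(0.0334 + 0.00562·1.43) = 0.054108/0.041437 = 1.3058 mg/L.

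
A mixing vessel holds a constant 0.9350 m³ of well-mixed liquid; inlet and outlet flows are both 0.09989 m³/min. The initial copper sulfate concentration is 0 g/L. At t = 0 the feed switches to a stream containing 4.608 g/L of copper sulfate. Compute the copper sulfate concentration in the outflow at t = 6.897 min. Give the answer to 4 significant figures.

2.402 g/L

Mass balance on the solute (V constant): V dC/dt = Q(C_in − C).
Time constant τ = V/Q = 0.9350/0.09989 = 9.36030 min.
This is linear first-order; C(t) = C_in + (C₀ − C_in) e^(−t/τ).
C(6.897) = 4.608 + (0 − 4.608)·e^(−6.897/9.36030) = 4.608 + (-4.60800)·0.478626 = 2.40249 g/L.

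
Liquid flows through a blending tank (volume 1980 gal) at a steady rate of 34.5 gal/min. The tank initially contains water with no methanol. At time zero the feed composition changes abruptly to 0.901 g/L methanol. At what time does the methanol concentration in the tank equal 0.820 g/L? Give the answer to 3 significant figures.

138 min

Transient balance on the dissolved component: V dC/dt = Q(C_in − C), so τ = V/Q = 57.391 min.
C(t) = C_in + (C₀ − C_in) e^(−t/τ). Set C = 0.820 and solve for t:
e^(−t/τ) = (C − C_in)/(C₀ − C_in) = (0.820 − 0.901)/(0 − 0.901) = 0.089900
t = −τ ln(…) = 57.391 × 2.4091 = 138.26 min.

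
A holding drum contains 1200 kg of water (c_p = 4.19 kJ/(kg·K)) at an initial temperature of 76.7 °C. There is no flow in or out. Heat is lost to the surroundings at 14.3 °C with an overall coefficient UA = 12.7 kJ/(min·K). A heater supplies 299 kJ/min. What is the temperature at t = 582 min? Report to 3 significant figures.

46.8 °C

Lumped-capacitance energy balance: M c_p dT/dt = UA(T_amb − T) + Q̇.
dT/dt = (T_ss − T)/τ with T_ss = T_amb + Q̇/UA = 14.3 + 299/12.7 = 37.843 °C, τ = M c_p/UA = 1200·4.19/12.7 = 395.91 min.
Solution: T(t) = T_ss + (T₀ − T_ss) e^(−t/τ).
T(582) = 37.843 + (38.857)·0.22991 = 46.777 °C.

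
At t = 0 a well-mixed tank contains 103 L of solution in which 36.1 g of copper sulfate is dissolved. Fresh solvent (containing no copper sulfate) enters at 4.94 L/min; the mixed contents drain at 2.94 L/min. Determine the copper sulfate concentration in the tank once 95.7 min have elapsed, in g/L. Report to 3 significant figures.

0.0262 g/L

Total volume: dV/dt = Q_in − Q_out = 2.0000 L/min, so V(t) = 103 + 2.0000 t and V(95.7) = 294.40 L.
Species balance (pure solvent in): dm/dt = −Q_out · m/V(t).
Separate: dm/m = −Q_out dt/V(t) ⇒ ln(m/m₀) = −(Q_out/(Q_in−Q_out)) ln(V/V₀).
m = m₀ (V₀/V)^(Q_out/(Q_in−Q_out)) = 36.1 × (103/294.40)^(1.4700) = 7.7097 g.
C = m/V = 7.7097/294.40 = 0.026188 g/L.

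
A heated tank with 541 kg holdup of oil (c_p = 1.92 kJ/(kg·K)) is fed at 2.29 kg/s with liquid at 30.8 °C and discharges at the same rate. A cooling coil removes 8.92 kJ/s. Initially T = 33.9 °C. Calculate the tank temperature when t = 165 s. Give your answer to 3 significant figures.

31.3 °C

First-law balance (no shaft work): M c_p dT/dt = ṁ c_p (T_in − T) − 8.92.
Rearrange: dT/dt = (T_ss − T)/τ with τ = M/ṁ = 236.24 s and T_ss = T_in − Q̇/(ṁ c_p) = 28.771 °C.
Integrating: T(t) = T_ss + (T₀ − T_ss) e^(−t/τ).
T(165) = 28.771 + (5.1287)·e^(−165/236.24) = 28.771 + (5.1287)·0.49737 = 31.322 °C.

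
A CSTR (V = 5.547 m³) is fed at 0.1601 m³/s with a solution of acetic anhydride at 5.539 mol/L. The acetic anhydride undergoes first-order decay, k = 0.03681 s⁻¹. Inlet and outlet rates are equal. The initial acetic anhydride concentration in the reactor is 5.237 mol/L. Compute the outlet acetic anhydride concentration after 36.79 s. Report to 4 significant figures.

2.685 mol/L

Accumulation = in − out − consumed: V dC/dt = Q C_in − Q C − k V C.
dC/dt = (Q/V) C_in − (Q/V + k) C; effective rate a = Q/V + k = 0.0288624 + 0.03681 = 0.0656724 s⁻¹.
C_ss = Q C_in/(Q + kV) = 2.43434 mol/L; C(t) = C_ss + (C₀ − C_ss) e^(−a t).
C(36.79) = 2.43434 + (2.80266)·e^(−0.0656724·36.79) = 2.43434 + (2.80266)·0.0892700 = 2.68453 mol/L.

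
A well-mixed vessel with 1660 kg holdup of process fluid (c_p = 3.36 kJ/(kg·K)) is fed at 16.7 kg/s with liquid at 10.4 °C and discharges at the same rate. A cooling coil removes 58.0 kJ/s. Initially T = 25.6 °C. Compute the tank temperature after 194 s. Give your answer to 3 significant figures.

11.7 °C

Energy balance: M c_p dT/dt = ṁ c_p (T_in − T) − 58.0.
Rearrange: dT/dt = (T_ss − T)/τ with τ = M/ṁ = 99.401 s and T_ss = T_in − Q̇/(ṁ c_p) = 9.3664 °C.
This is linear first-order; T(t) = T_ss + (T₀ − T_ss) e^(−t/τ).
T(194) = 9.3664 + (16.234)·e^(−194/99.401) = 9.3664 + (16.234)·0.14203 = 11.672 °C.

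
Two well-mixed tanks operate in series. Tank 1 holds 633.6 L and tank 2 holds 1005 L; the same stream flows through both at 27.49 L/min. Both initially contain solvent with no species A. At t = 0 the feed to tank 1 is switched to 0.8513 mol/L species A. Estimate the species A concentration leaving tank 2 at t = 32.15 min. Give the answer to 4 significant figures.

0.2552 mol/L

Time constants: τᵢ = Vᵢ/Q for each well-mixed tank.
τ₁ = 633.6/27.49 = 23.0484 min; τ₂ = 1005/27.49 = 36.5587 min.
Solving the cascade with C₁(0)=C₂(0)=0 gives C₂(t) = C_in[1 − (τ₁ e^(−t/τ₁) − τ₂ e^(−t/τ₂))/(τ₁ − τ₂)].
At t = 32.15: e^(−t/τ₁) = 0.247860, e^(−t/τ₂) = 0.415029.
C₂ = 0.8513·[1 − (23.0484·0.247860 − 36.5587·0.415029)/(-13.5104)] = 0.8513·0.299784 = 0.255206 mol/L.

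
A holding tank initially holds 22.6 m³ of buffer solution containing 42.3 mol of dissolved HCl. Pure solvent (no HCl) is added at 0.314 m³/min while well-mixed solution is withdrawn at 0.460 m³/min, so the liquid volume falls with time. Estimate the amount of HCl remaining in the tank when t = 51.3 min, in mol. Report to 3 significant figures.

Total volume: dV/dt = Q_in − Q_out = -0.14600 m³/min, so V(t) = 22.6 − 0.14600 t and V(51.3) = 15.110 m³.
Species balance (pure solvent in): dm/dt = −Q_out · m/V(t).
dm/m = −Q_out dt/(V₀ − 0.14600 t); integrating gives ln(m/m₀) = −(Q_out/(Q_in−Q_out)) ln(V/V₀).
m = m₀ (V₀/V)^(Q_out/(Q_in−Q_out)) = 42.3 × (22.6/15.110)^(-3.1507) = 11.898 mol.

11.9 mol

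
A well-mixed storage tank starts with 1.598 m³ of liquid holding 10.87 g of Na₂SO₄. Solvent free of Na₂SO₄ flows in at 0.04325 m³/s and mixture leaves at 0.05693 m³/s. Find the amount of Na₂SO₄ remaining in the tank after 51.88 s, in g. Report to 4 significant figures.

Let m(t) be the amount of Na₂SO₄. Volume: V(t) = V₀ + (Q_in − Q_out) t = 1.598 − 0.0136800 t; V(51.88) = 0.888282 m³.
Solute balance: dm/dt = 0 − Q_out C = −Q_out m/V(t).
Separate: dm/m = −Q_out dt/V(t) ⇒ ln(m/m₀) = −(Q_out/(Q_in−Q_out)) ln(V/V₀).
m = m₀ (V₀/V)^(Q_out/(Q_in−Q_out)) = 10.87 × (1.598/0.888282)^(-4.16155) = 0.943899 g.

0.9439 g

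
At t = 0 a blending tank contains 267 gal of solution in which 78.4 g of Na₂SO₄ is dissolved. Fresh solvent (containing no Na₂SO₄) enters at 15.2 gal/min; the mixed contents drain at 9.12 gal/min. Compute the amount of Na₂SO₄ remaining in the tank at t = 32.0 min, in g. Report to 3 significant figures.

Total volume: dV/dt = Q_in − Q_out = 6.0800 gal/min, so V(t) = 267 + 6.0800 t and V(32.0) = 461.56 gal.
No Na₂SO₄ enters, so dm/dt = −Q_out · (m/V).
Separate: dm/m = −Q_out dt/V(t) ⇒ ln(m/m₀) = −(Q_out/(Q_in−Q_out)) ln(V/V₀).
m = m₀ (V₀/V)^(Q_out/(Q_in−Q_out)) = 78.4 × (267/461.56)^(1.5000) = 34.494 g.

34.5 g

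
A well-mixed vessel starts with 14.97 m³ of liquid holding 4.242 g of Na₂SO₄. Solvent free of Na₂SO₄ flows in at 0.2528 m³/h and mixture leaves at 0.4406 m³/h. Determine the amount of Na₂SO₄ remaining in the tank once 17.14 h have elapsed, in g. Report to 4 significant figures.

Total volume: dV/dt = Q_in − Q_out = -0.187800 m³/h, so V(t) = 14.97 − 0.187800 t and V(17.14) = 11.7511 m³.
No Na₂SO₄ enters, so dm/dt = −Q_out · (m/V).
dm/m = −Q_out dt/(V₀ − 0.187800 t); integrating gives ln(m/m₀) = −(Q_out/(Q_in−Q_out)) ln(V/V₀).
m = m₀ (V₀/V)^(Q_out/(Q_in−Q_out)) = 4.242 × (14.97/11.7511)^(-2.34611) = 2.40377 g.

2.404 g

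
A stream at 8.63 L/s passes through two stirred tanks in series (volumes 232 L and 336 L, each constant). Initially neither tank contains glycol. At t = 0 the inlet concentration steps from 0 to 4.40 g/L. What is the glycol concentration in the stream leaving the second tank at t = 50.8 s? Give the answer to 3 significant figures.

2.03 g/L

Time constants: τᵢ = Vᵢ/Q for each well-mixed tank.
τ₁ = 232/8.63 = 26.883 s; τ₂ = 336/8.63 = 38.934 s.
Solving the cascade with C₁(0)=C₂(0)=0 gives C₂(t) = C_in[1 − (τ₁ e^(−t/τ₁) − τ₂ e^(−t/τ₂))/(τ₁ − τ₂)].
At t = 50.8: e^(−t/τ₁) = 0.15112, e^(−t/τ₂) = 0.27123.
C₂ = 4.40·[1 − (26.883·0.15112 − 38.934·0.27123)/(-12.051)] = 4.40·0.46082 = 2.0276 g/L.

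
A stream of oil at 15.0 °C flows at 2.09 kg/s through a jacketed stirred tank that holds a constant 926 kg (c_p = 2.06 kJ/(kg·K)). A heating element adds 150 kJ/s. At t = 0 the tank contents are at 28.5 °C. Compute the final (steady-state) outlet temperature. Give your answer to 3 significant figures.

M c_p dT/dt = ṁ c_p (T_in − T) + Q̇.
At steady state dT/dt = 0 ⇒ T_ss = T_in + Q̇/(ṁ c_p) = 15.0 + 150/(2.09·2.06) = 49.840 °C.

49.8 °C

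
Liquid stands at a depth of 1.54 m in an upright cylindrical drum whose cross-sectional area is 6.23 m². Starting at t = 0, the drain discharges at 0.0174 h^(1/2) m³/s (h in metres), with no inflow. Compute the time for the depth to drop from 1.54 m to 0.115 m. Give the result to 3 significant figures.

With no inflow, A dh/dt = −0.0174 √h.
Separate and integrate: 2(√h − √h₀) = −(0.0174/A) t.
t = 2A(√h₀ − √h)/0.0174 = 2·6.23·(√1.54 − √0.115)/0.0174
  = 12.460 × (1.2410 − 0.33912) / 0.0174 = 645.81 s.

646 s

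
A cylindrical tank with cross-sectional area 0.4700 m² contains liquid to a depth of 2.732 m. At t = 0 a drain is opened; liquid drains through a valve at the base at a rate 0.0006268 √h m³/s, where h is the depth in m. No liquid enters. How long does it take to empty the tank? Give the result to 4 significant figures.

2479 s

With no inflow, A dh/dt = −0.0006268 √h.
Separate and integrate: 2(√h − √h₀) = −(0.0006268/A) t.
Set h = 0: 2√h₀ = (0.0006268/A) t_empty ⇒ t_empty = 2A√h₀/0.0006268.
t_empty = 2·0.4700·√2.732/0.0006268 = 0.940000·1.65288/0.0006268 = 2478.79 s.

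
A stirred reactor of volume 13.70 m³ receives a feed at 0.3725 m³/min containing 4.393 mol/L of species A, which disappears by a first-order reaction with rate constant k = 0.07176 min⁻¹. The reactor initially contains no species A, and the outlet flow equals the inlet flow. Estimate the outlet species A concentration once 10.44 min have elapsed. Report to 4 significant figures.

V dC/dt = Q(C_in − C) − k V C.
This is linear with rate a = Q/V + k = 0.0989498 min⁻¹.
C_ss = Q C_in/(Q + kV) = 1.20712 mol/L; C(t) = C_ss + (C₀ − C_ss) e^(−a t).
C(10.44) = 1.20712 + (-1.20712)·e^(−0.0989498·10.44) = 1.20712 + (-1.20712)·0.355925 = 0.777479 mol/L.

0.7775 mol/L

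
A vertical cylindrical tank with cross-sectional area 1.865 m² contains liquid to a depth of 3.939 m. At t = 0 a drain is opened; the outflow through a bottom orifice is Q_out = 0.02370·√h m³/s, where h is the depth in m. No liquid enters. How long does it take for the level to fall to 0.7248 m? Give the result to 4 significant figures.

178.4 s

With no inflow, A dh/dt = −0.02370 √h.
∫ h^(−1/2) dh = −(0.02370/A) ∫ dt, giving 2√h = 2√h₀ − (0.02370/A) t.
t = 2A(√h₀ − √h)/0.02370 = 2·1.865·(√3.939 − √0.7248)/0.02370
  = 3.73000 × (1.98469 − 0.851352) / 0.02370 = 178.369 s.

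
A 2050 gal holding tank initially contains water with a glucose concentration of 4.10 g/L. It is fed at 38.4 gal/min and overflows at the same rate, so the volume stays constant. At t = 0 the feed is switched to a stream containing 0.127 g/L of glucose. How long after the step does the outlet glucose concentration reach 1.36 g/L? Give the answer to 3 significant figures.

62.5 min

Accumulation = in − out for the solute gives V dC/dt = Q(C_in − C), so τ = V/Q = 53.385 min.
C(t) = C_in + (C₀ − C_in) e^(−t/τ). Set C = 1.36 and solve for t:
e^(−t/τ) = (C − C_in)/(C₀ − C_in) = (1.36 − 0.127)/(4.10 − 0.127) = 0.31034
t = −τ ln(…) = 53.385 × 1.1701 = 62.465 min.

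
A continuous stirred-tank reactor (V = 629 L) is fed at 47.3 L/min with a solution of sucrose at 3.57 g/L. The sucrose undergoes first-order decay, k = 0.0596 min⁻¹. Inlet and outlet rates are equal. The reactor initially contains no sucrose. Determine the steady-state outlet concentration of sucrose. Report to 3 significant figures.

Species balance: V dC/dt = Q C_in − Q C − k V C.
Steady state (dC/dt = 0): C_ss = Q C_in/(Q + kV) = C_in/(1 + kV/Q).
C_ss = 47.3·3.57/(47.3 + 0.0596·629) = 168.86/84.788 = 1.9916 g/L.

1.99 g/L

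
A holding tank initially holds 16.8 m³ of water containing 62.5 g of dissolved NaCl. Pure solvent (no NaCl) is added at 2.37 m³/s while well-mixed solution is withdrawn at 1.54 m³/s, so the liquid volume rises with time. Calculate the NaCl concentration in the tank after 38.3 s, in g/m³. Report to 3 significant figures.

Let m(t) be the amount of NaCl. Volume: V(t) = V₀ + (Q_in − Q_out) t = 16.8 + 0.83000 t; V(38.3) = 48.589 m³.
Solute balance: dm/dt = 0 − Q_out C = −Q_out m/V(t).
dm/m = −Q_out dt/(V₀ + 0.83000 t); integrating gives ln(m/m₀) = −(Q_out/(Q_in−Q_out)) ln(V/V₀).
m = m₀ (V₀/V)^(Q_out/(Q_in−Q_out)) = 62.5 × (16.8/48.589)^(1.8554) = 8.7118 g.
C = m/V = 8.7118/48.589 = 0.17930 g/m³.

0.179 g/m³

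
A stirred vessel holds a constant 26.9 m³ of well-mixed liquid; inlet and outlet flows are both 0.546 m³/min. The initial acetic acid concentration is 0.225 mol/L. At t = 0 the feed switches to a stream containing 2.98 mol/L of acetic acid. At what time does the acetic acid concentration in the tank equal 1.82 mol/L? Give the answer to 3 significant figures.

42.6 min

Accumulation = in − out for the solute gives V dC/dt = Q(C_in − C), so τ = V/Q = 49.267 min.
C(t) = C_in + (C₀ − C_in) e^(−t/τ). Set C = 1.82 and solve for t:
e^(−t/τ) = (C − C_in)/(C₀ − C_in) = (1.82 − 2.98)/(0.225 − 2.98) = 0.42105
t = −τ ln(…) = 49.267 × 0.86500 = 42.616 min.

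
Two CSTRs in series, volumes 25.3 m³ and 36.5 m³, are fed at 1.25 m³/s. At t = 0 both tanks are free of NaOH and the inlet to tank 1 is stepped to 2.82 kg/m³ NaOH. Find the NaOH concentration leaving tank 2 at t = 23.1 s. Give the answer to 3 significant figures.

Species balance on tank i: dCᵢ/dt = (Cᵢ₋₁ − Cᵢ)/τᵢ with τᵢ = Vᵢ/Q.
τ₁ = 25.3/1.25 = 20.240 s; τ₂ = 36.5/1.25 = 29.200 s.
Solving the cascade with C₁(0)=C₂(0)=0 gives C₂(t) = C_in[1 − (τ₁ e^(−t/τ₁) − τ₂ e^(−t/τ₂))/(τ₁ − τ₂)].
At t = 23.1: e^(−t/τ₁) = 0.31940, e^(−t/τ₂) = 0.45335.
C₂ = 2.82·[1 − (20.240·0.31940 − 29.200·0.45335)/(-8.9600)] = 2.82·0.24408 = 0.68830 kg/m³.

0.688 kg/m³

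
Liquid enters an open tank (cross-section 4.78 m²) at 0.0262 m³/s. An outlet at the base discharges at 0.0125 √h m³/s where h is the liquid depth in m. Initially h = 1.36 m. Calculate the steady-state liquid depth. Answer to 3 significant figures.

4.39 m

Level balance: A dh/dt = 0.0262 − 0.0125 √h. Setting dh/dt = 0:
Q_in = 0.0125 √h_ss ⇒ √h_ss = 0.0262/0.0125 = 2.0960.
h_ss = 2.0960² = 4.3932 m. (Since h₀ = 1.36 m < h_ss, the level will rise toward this value.)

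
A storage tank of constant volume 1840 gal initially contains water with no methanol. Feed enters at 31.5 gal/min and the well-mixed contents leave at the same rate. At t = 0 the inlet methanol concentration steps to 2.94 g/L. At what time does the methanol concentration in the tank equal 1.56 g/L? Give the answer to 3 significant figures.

44.2 min

Species balance: V dC/dt = Q(C_in − C) ⇒ τ = V/Q = 58.413 min.
C(t) = C_in + (C₀ − C_in) e^(−t/τ). Set C = 1.56 and solve for t:
e^(−t/τ) = (C − C_in)/(C₀ − C_in) = (1.56 − 2.94)/(0 − 2.94) = 0.46939
t = −τ ln(…) = 58.413 × 0.75633 = 44.179 min.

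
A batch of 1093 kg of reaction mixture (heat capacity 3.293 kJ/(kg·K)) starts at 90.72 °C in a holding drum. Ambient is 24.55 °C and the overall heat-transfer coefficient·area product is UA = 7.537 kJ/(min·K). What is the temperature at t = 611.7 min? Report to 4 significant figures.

42.93 °C

Heat balance on the well-mixed liquid: M c_p dT/dt = −UA(T − T_amb).
dT/dt = (T_ss − T)/τ with T_ss = T_amb = 24.5500 °C, τ = M c_p/UA = 1093·3.293/7.537 = 477.544 min.
This is linear first-order; T(t) = T_ss + (T₀ − T_ss) e^(−t/τ).
T(611.7) = 24.5500 + (66.1700)·0.277779 = 42.9306 °C.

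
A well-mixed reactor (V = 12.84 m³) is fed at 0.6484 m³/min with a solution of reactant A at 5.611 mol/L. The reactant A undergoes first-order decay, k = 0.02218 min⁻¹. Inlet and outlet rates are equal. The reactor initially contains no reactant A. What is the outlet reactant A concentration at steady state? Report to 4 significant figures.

Species balance: V dC/dt = Q C_in − Q C − k V C.
At steady state: 0 = Q C_in − (Q + kV) C_ss, so C_ss = Q C_in/(Q + kV).
C_ss = 0.6484·5.611/(0.6484 + 0.02218·12.84) = 3.63817/0.933191 = 3.89864 mol/L.

3.899 mol/L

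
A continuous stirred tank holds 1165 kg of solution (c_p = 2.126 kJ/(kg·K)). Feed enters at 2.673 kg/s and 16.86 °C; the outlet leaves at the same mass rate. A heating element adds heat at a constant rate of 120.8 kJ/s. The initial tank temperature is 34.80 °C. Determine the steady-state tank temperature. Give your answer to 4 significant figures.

38.12 °C

M c_p dT/dt = ṁ c_p (T_in − T) + Q̇.
At steady state dT/dt = 0 ⇒ T_ss = T_in + Q̇/(ṁ c_p) = 16.86 + 120.8/(2.673·2.126) = 38.1171 °C.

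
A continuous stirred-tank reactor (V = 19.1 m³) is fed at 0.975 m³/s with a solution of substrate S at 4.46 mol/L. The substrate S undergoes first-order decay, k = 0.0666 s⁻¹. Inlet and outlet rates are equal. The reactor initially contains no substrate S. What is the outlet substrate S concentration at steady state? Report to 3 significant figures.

Accumulation = in − out − consumed: V dC/dt = Q C_in − Q C − k V C.
At steady state: 0 = Q C_in − (Q + kV) C_ss, so C_ss = Q C_in/(Q + kV).
C_ss = 0.975·4.46/(0.975 + 0.0666·19.1) = 4.3485/2.2471 = 1.9352 mol/L.

1.94 mol/L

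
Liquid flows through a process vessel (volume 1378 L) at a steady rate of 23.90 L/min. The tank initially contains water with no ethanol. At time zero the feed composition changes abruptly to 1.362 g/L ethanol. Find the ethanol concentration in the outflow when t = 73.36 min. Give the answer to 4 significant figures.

Mass balance on the solute (V constant): V dC/dt = Q(C_in − C).
Rewrite as dC/dt + C/τ = C_in/τ, τ = V/Q = 57.6569 min.
C approaches C_in exponentially: C(t) = C_in + (C₀ − C_in) e^(−t/τ).
C(73.36) = 1.362 + (0 − 1.362)·e^(−73.36/57.6569) = 1.362 + (-1.36200)·0.280171 = 0.980407 g/L.

0.9804 g/L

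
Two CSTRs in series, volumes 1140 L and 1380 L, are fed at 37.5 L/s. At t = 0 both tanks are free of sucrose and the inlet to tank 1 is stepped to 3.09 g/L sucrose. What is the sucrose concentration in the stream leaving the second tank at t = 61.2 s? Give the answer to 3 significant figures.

1.68 g/L

Species balance on tank i: dCᵢ/dt = (Cᵢ₋₁ − Cᵢ)/τᵢ with τᵢ = Vᵢ/Q.
τ₁ = 1140/37.5 = 30.400 s; τ₂ = 1380/37.5 = 36.800 s.
Tank 1: C₁ = C_in(1 − e^(−t/τ₁)). Tank 2 (τ₁ ≠ τ₂): C₂ = C_in[1 − (τ₁ e^(−t/τ₁) − τ₂ e^(−t/τ₂))/(τ₁ − τ₂)].
At t = 61.2: e^(−t/τ₁) = 0.13357, e^(−t/τ₂) = 0.18956.
C₂ = 3.09·[1 − (30.400·0.13357 − 36.800·0.18956)/(-6.4000)] = 3.09·0.54446 = 1.6824 g/L.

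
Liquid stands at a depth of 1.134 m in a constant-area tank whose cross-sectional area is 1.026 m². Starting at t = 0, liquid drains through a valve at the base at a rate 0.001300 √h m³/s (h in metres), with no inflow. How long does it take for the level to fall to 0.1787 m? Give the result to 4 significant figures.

Accumulation of liquid (constant cross-section A): A dh/dt = −0.001300 √h.
This is separable: 2 d(√h)/dt = −0.001300/A, so √h = √h₀ − (0.001300/(2A)) t.
t = 2A(√h₀ − √h)/0.001300 = 2·1.026·(√1.134 − √0.1787)/0.001300
  = 2.05200 × (1.06489 − 0.422729) / 0.001300 = 1013.63 s.

1014 s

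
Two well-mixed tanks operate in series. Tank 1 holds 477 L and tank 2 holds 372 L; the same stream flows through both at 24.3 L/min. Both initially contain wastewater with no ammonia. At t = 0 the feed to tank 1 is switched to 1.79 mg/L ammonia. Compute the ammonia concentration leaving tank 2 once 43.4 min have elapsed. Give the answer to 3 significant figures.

Species balance on tank i: dCᵢ/dt = (Cᵢ₋₁ − Cᵢ)/τᵢ with τᵢ = Vᵢ/Q.
τ₁ = 477/24.3 = 19.630 min; τ₂ = 372/24.3 = 15.309 min.
Solving the cascade with C₁(0)=C₂(0)=0 gives C₂(t) = C_in[1 − (τ₁ e^(−t/τ₁) − τ₂ e^(−t/τ₂))/(τ₁ − τ₂)].
At t = 43.4: e^(−t/τ₁) = 0.10960, e^(−t/τ₂) = 0.058719.
C₂ = 1.79·[1 − (19.630·0.10960 − 15.309·0.058719)/(4.3210)] = 1.79·0.71015 = 1.2712 mg/L.

1.27 mg/L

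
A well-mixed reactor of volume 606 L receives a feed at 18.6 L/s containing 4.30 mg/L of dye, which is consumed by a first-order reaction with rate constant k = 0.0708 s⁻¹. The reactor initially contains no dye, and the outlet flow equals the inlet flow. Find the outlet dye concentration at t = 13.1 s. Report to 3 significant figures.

0.956 mg/L

Species balance: V dC/dt = Q C_in − Q C − k V C.
This is linear with rate a = Q/V + k = 0.10149 s⁻¹.
C_ss = Q C_in/(Q + kV) = 1.3004 mg/L; C(t) = C_ss + (C₀ − C_ss) e^(−a t).
C(13.1) = 1.3004 + (-1.3004)·e^(−0.10149·13.1) = 1.3004 + (-1.3004)·0.26459 = 0.95631 mg/L.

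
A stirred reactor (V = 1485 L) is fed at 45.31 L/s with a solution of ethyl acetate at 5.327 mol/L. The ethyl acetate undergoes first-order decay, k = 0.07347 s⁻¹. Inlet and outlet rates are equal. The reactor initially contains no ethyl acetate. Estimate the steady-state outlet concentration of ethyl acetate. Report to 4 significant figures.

1.563 mol/L

Accumulation = in − out − consumed: V dC/dt = Q C_in − Q C − k V C.
At steady state: 0 = Q C_in − (Q + kV) C_ss, so C_ss = Q C_in/(Q + kV).
C_ss = 45.31·5.327/(45.31 + 0.07347·1485) = 241.366/154.413 = 1.56312 mol/L.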